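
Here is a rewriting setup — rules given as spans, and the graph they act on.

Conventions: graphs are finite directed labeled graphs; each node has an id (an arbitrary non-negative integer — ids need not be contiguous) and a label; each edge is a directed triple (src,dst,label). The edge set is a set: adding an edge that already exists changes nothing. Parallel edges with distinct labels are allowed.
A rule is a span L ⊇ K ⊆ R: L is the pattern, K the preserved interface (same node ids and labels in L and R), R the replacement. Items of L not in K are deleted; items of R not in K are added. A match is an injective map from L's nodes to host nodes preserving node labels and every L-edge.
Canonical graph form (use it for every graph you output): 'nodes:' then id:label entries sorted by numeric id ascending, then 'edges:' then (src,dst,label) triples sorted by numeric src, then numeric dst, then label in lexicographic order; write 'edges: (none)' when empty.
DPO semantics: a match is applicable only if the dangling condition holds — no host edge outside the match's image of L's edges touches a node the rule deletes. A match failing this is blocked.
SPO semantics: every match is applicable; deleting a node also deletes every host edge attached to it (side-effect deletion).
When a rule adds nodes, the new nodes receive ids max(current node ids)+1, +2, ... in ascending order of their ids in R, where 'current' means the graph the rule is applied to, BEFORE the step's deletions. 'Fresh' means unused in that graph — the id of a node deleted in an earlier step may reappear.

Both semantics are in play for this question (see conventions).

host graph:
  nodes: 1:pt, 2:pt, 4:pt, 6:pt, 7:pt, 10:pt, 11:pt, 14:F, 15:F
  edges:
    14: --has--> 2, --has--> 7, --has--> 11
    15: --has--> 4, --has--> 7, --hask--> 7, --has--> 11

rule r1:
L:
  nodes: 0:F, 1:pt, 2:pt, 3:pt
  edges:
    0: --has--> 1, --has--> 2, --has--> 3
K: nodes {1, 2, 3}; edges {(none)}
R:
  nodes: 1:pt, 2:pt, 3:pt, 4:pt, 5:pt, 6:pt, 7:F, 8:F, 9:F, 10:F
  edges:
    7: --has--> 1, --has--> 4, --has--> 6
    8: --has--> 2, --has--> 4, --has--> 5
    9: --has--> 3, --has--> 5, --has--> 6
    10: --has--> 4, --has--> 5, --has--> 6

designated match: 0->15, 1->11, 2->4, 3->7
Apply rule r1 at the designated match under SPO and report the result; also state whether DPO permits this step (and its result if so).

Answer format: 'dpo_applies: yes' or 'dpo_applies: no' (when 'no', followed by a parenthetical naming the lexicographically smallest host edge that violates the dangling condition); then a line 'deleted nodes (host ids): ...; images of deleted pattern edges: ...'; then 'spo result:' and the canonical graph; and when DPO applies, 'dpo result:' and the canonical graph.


dpo_applies: no
(the rule deletes node 15, which keeps host edge (15,7,hask) outside the match image — the dangling condition fails, DPO blocks; SPO proceeds and side-deletes such edges)
deleted nodes (host ids): 15; images of deleted pattern edges: (15,4,has); (15,7,has); (15,11,has)
spo result:
nodes: 1:pt, 2:pt, 4:pt, 6:pt, 7:pt, 10:pt, 11:pt, 14:F, 16:pt, 17:pt, 18:pt, 19:F, 20:F, 21:F, 22:F
edges: (14,2,has); (14,7,has); (14,11,has); (19,11,has); (19,16,has); (19,18,has); (20,4,has); (20,16,has); (20,17,has); (21,7,has); (21,17,has); (21,18,has); (22,16,has); (22,17,has); (22,18,has)


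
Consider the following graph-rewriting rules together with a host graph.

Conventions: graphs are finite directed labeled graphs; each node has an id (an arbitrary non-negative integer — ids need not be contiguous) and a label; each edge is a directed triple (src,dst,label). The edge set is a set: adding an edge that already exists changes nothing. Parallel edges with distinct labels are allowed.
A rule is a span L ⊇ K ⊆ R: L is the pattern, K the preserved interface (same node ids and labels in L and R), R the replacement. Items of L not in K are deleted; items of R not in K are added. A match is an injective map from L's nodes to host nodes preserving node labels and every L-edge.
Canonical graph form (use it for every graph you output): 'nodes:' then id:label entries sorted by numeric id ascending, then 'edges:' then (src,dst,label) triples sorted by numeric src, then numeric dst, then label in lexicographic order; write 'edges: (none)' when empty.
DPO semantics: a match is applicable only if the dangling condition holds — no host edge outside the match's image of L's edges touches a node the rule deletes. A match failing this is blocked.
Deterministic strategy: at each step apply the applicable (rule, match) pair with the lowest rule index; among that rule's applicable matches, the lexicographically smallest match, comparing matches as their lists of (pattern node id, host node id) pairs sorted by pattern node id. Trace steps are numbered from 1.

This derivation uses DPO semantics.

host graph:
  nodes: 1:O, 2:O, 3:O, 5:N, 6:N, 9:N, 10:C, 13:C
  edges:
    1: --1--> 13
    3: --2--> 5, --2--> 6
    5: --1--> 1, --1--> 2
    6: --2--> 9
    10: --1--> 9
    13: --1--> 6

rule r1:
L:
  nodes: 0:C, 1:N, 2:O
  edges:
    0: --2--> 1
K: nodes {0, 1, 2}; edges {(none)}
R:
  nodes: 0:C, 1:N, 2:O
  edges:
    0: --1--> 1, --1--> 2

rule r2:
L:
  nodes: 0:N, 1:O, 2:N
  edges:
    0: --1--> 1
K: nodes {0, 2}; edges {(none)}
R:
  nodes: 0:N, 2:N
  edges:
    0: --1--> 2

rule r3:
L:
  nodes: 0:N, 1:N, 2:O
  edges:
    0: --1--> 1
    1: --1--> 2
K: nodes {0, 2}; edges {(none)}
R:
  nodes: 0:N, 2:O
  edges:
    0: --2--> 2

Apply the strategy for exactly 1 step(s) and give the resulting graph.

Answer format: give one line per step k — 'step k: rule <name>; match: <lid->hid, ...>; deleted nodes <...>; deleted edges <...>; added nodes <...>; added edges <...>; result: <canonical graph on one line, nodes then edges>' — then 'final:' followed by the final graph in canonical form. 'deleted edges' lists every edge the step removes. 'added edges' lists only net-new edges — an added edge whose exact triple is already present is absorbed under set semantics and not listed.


step 1: rule r2; match: 0->5, 1->2, 2->6; deleted nodes 2; deleted edges (5,2,1); added nodes (none); added edges (5,6,1); result: nodes: 1:O, 3:O, 5:N, 6:N, 9:N, 10:C, 13:C edges: (1,13,1); (3,5,2); (3,6,2); (5,1,1); (5,6,1); (6,9,2); (10,9,1); (13,6,1)
final:
nodes: 1:O, 3:O, 5:N, 6:N, 9:N, 10:C, 13:C
edges: (1,13,1); (3,5,2); (3,6,2); (5,1,1); (5,6,1); (6,9,2); (10,9,1); (13,6,1)


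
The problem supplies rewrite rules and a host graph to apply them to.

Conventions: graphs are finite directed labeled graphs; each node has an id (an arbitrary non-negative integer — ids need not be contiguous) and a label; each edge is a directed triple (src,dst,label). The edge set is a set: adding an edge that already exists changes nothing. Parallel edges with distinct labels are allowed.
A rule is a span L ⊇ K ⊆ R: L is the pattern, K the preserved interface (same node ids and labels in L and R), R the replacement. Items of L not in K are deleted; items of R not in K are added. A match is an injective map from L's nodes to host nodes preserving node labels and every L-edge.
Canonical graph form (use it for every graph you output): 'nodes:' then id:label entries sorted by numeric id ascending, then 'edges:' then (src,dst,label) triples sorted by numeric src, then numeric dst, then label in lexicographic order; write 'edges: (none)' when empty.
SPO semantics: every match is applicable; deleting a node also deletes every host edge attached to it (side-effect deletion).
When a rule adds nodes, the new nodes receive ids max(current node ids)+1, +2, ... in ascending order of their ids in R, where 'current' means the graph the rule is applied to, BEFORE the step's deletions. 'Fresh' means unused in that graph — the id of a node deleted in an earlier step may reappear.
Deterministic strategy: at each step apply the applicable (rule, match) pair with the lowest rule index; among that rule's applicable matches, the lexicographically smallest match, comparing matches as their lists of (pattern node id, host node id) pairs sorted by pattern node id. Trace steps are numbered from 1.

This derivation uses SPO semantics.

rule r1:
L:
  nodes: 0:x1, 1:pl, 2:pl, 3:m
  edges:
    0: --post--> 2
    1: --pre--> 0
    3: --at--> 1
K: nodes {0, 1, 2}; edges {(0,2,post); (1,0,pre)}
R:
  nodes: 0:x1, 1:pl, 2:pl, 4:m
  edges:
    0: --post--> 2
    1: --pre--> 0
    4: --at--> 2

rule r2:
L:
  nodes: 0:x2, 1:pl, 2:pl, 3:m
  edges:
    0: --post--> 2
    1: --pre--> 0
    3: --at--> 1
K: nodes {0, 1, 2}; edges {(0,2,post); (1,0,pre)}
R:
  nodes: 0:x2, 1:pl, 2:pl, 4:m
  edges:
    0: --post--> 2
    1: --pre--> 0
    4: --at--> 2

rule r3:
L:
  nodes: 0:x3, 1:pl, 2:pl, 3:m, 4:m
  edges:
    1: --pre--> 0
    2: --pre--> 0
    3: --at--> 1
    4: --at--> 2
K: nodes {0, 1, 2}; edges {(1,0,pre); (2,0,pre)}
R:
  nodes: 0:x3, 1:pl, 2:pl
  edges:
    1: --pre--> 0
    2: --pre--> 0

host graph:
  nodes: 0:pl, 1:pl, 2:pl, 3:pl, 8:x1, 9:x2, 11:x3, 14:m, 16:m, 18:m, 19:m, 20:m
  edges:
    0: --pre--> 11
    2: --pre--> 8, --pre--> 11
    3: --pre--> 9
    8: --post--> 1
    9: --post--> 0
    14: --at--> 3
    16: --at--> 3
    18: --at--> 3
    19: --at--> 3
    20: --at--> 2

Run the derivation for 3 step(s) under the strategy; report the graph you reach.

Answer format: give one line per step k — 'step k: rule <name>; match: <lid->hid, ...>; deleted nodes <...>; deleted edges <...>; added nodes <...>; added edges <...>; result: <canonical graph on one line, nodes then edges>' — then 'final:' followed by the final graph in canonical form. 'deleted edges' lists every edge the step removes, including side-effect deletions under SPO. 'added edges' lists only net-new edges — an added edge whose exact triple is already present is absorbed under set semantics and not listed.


step 1: rule r1; match: 0->8, 1->2, 2->1, 3->20; deleted nodes 20; deleted edges (20,2,at); added nodes 21; added edges (21,1,at); result: nodes: 0:pl, 1:pl, 2:pl, 3:pl, 8:x1, 9:x2, 11:x3, 14:m, 16:m, 18:m, 19:m, 21:m edges: (0,11,pre); (2,8,pre); (2,11,pre); (3,9,pre); (8,1,post); (9,0,post); (14,3,at); (16,3,at); (18,3,at); (19,3,at); (21,1,at)
step 2: rule r2; match: 0->9, 1->3, 2->0, 3->14; deleted nodes 14; deleted edges (14,3,at); added nodes 22; added edges (22,0,at); result: nodes: 0:pl, 1:pl, 2:pl, 3:pl, 8:x1, 9:x2, 11:x3, 16:m, 18:m, 19:m, 21:m, 22:m edges: (0,11,pre); (2,8,pre); (2,11,pre); (3,9,pre); (8,1,post); (9,0,post); (16,3,at); (18,3,at); (19,3,at); (21,1,at); (22,0,at)
step 3: rule r2; match: 0->9, 1->3, 2->0, 3->16; deleted nodes 16; deleted edges (16,3,at); added nodes 23; added edges (23,0,at); result: nodes: 0:pl, 1:pl, 2:pl, 3:pl, 8:x1, 9:x2, 11:x3, 18:m, 19:m, 21:m, 22:m, 23:m edges: (0,11,pre); (2,8,pre); (2,11,pre); (3,9,pre); (8,1,post); (9,0,post); (18,3,at); (19,3,at); (21,1,at); (22,0,at); (23,0,at)
final:
nodes: 0:pl, 1:pl, 2:pl, 3:pl, 8:x1, 9:x2, 11:x3, 18:m, 19:m, 21:m, 22:m, 23:m
edges: (0,11,pre); (2,8,pre); (2,11,pre); (3,9,pre); (8,1,post); (9,0,post); (18,3,at); (19,3,at); (21,1,at); (22,0,at); (23,0,at)


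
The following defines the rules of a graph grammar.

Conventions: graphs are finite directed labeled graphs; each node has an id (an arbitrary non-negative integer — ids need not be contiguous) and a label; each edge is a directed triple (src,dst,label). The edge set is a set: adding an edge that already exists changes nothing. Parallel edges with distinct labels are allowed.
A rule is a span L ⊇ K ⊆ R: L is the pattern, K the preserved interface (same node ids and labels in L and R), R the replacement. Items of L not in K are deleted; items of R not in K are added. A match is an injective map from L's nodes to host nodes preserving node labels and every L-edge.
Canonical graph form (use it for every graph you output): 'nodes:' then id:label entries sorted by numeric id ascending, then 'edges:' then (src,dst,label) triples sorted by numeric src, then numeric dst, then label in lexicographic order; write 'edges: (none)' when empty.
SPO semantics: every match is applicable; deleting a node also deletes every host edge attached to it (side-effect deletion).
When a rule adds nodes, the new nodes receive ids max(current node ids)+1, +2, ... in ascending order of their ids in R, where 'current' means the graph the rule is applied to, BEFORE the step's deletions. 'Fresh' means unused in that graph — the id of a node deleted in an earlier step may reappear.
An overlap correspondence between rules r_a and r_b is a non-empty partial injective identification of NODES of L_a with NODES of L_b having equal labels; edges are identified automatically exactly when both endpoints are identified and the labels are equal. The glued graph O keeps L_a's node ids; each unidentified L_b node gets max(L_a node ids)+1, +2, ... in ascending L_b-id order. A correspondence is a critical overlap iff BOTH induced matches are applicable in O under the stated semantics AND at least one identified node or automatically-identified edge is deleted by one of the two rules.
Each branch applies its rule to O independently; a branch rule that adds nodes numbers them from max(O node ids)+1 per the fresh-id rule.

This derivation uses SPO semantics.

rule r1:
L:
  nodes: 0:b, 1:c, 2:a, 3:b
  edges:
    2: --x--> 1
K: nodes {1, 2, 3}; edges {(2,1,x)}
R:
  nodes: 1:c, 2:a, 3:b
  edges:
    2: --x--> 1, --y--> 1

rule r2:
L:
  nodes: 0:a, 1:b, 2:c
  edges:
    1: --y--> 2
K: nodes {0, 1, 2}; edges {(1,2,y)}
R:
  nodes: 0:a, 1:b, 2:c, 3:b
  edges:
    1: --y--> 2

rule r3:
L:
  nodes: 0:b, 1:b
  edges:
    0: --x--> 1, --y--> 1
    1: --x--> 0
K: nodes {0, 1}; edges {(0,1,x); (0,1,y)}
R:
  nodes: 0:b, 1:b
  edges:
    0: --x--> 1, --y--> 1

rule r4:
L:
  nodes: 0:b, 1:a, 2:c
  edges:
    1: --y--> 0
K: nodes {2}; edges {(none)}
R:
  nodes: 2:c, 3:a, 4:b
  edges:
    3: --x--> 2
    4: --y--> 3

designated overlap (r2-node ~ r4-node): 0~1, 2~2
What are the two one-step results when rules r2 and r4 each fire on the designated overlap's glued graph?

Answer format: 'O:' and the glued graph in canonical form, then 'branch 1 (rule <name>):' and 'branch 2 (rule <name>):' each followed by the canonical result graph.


O:
nodes: 0:a, 1:b, 2:c, 3:b
edges: (0,3,y); (1,2,y)
branch 1 (rule r2):
nodes: 0:a, 1:b, 2:c, 3:b, 4:b
edges: (0,3,y); (1,2,y)
branch 2 (rule r4):
nodes: 1:b, 2:c, 4:a, 5:b
edges: (1,2,y); (4,2,x); (5,4,y)


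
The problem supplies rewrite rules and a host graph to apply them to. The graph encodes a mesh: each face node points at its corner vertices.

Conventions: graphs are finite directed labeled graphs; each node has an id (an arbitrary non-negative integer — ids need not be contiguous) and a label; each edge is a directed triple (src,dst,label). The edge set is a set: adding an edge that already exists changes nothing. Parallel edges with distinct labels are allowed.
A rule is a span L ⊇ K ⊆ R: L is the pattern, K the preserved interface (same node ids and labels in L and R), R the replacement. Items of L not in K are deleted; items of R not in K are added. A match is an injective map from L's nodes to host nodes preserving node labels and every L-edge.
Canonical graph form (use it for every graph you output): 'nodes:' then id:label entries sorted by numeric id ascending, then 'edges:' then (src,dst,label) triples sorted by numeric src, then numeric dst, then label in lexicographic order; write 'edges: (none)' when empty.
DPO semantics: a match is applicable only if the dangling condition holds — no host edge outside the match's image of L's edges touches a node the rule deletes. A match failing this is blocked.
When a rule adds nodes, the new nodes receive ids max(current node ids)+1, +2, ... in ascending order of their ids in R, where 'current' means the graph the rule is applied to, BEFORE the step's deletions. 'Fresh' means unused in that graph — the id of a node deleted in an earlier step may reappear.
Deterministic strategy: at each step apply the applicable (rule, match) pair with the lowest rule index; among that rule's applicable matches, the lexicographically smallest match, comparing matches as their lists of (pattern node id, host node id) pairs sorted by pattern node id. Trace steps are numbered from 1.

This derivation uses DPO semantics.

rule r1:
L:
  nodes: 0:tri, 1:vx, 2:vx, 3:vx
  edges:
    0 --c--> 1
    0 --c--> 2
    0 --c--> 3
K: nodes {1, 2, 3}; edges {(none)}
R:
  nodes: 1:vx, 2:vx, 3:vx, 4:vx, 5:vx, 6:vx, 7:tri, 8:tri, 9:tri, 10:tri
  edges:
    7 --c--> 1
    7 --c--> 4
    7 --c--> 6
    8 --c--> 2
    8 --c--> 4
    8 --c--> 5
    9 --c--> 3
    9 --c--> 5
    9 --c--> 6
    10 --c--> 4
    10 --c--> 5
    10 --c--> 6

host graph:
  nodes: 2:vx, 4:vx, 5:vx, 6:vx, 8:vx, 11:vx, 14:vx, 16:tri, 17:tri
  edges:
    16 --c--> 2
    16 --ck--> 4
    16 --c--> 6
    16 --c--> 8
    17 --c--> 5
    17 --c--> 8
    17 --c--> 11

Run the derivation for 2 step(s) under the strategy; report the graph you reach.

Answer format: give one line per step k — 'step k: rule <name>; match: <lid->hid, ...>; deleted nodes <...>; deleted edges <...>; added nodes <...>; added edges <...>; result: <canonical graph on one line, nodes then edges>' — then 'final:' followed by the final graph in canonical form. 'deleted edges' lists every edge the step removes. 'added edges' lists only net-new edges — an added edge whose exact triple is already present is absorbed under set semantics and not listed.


step 1: rule r1; match: 0->17, 1->5, 2->8, 3->11; deleted nodes 17; deleted edges (17,5,c); (17,8,c); (17,11,c); added nodes 18, 19, 20, 21, 22, 23, 24; added edges (21,5,c); (21,18,c); (21,20,c); (22,8,c); (22,18,c); (22,19,c); (23,11,c); (23,19,c); (23,20,c); (24,18,c); (24,19,c); (24,20,c); result: nodes: 2:vx, 4:vx, 5:vx, 6:vx, 8:vx, 11:vx, 14:vx, 16:tri, 18:vx, 19:vx, 20:vx, 21:tri, 22:tri, 23:tri, 24:tri edges: (16,2,c); (16,4,ck); (16,6,c); (16,8,c); (21,5,c); (21,18,c); (21,20,c); (22,8,c); (22,18,c); (22,19,c); (23,11,c); (23,19,c); (23,20,c); (24,18,c); (24,19,c); (24,20,c)
step 2: rule r1; match: 0->21, 1->5, 2->18, 3->20; deleted nodes 21; deleted edges (21,5,c); (21,18,c); (21,20,c); added nodes 25, 26, 27, 28, 29, 30, 31; added edges (28,5,c); (28,25,c); (28,27,c); (29,18,c); (29,25,c); (29,26,c); (30,20,c); (30,26,c); (30,27,c); (31,25,c); (31,26,c); (31,27,c); result: nodes: 2:vx, 4:vx, 5:vx, 6:vx, 8:vx, 11:vx, 14:vx, 16:tri, 18:vx, 19:vx, 20:vx, 22:tri, 23:tri, 24:tri, 25:vx, 26:vx, 27:vx, 28:tri, 29:tri, 30:tri, 31:tri edges: (16,2,c); (16,4,ck); (16,6,c); (16,8,c); (22,8,c); (22,18,c); (22,19,c); (23,11,c); (23,19,c); (23,20,c); (24,18,c); (24,19,c); (24,20,c); (28,5,c); (28,25,c); (28,27,c); (29,18,c); (29,25,c); (29,26,c); (30,20,c); (30,26,c); (30,27,c); (31,25,c); (31,26,c); (31,27,c)
final:
nodes: 2:vx, 4:vx, 5:vx, 6:vx, 8:vx, 11:vx, 14:vx, 16:tri, 18:vx, 19:vx, 20:vx, 22:tri, 23:tri, 24:tri, 25:vx, 26:vx, 27:vx, 28:tri, 29:tri, 30:tri, 31:tri
edges: (16,2,c); (16,4,ck); (16,6,c); (16,8,c); (22,8,c); (22,18,c); (22,19,c); (23,11,c); (23,19,c); (23,20,c); (24,18,c); (24,19,c); (24,20,c); (28,5,c); (28,25,c); (28,27,c); (29,18,c); (29,25,c); (29,26,c); (30,20,c); (30,26,c); (30,27,c); (31,25,c); (31,26,c); (31,27,c)


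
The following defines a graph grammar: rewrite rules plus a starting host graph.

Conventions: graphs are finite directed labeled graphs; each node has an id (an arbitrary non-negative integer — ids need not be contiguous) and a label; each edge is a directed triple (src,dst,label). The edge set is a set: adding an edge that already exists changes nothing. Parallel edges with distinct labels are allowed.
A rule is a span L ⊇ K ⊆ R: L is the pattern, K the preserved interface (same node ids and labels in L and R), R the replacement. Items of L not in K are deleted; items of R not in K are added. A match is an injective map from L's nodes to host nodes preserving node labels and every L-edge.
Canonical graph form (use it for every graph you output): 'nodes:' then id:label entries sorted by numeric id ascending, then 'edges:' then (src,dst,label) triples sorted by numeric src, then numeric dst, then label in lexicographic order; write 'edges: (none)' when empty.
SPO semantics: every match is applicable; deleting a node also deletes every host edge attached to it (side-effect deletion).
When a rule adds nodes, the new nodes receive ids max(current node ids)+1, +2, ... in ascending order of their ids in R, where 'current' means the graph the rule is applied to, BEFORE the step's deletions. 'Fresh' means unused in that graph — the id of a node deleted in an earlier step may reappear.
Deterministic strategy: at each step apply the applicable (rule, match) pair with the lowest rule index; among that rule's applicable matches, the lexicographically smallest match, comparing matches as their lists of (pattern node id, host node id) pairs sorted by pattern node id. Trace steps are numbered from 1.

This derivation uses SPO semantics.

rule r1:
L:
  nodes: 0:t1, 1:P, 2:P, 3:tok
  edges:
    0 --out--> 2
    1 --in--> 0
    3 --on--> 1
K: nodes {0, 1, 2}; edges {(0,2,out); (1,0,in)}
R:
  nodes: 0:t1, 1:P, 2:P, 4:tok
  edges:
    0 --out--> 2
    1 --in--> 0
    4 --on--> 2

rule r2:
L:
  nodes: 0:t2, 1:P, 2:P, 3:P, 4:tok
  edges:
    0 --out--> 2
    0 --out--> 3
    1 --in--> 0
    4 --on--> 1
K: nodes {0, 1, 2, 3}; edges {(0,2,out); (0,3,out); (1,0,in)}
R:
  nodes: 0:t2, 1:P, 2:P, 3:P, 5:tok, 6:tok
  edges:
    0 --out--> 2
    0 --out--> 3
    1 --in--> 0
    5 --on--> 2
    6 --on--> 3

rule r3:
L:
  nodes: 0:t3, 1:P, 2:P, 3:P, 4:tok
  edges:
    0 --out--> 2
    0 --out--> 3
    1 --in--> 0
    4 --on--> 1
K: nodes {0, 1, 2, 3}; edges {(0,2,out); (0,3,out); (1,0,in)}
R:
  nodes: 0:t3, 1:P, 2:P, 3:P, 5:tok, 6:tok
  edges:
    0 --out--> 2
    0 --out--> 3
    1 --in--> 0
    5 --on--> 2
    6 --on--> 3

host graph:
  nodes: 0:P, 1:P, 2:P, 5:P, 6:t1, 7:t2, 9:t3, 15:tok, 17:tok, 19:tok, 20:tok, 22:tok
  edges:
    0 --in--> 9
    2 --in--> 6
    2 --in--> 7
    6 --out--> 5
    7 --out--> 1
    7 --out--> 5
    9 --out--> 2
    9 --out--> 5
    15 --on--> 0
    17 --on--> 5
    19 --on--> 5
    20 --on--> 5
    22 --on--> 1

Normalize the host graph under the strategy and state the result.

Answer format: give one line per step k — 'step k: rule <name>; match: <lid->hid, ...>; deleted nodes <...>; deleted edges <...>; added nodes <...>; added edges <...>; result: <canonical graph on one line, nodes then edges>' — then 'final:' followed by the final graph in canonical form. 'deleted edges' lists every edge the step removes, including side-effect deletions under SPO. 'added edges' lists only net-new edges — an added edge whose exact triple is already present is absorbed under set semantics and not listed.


step 1: rule r3; match: 0->9, 1->0, 2->2, 3->5, 4->15; deleted nodes 15; deleted edges (15,0,on); added nodes 23, 24; added edges (23,2,on); (24,5,on); result: nodes: 0:P, 1:P, 2:P, 5:P, 6:t1, 7:t2, 9:t3, 17:tok, 19:tok, 20:tok, 22:tok, 23:tok, 24:tok edges: (0,9,in); (2,6,in); (2,7,in); (6,5,out); (7,1,out); (7,5,out); (9,2,out); (9,5,out); (17,5,on); (19,5,on); (20,5,on); (22,1,on); (23,2,on); (24,5,on)
step 2: rule r1; match: 0->6, 1->2, 2->5, 3->23; deleted nodes 23; deleted edges (23,2,on); added nodes 25; added edges (25,5,on); result: nodes: 0:P, 1:P, 2:P, 5:P, 6:t1, 7:t2, 9:t3, 17:tok, 19:tok, 20:tok, 22:tok, 24:tok, 25:tok edges: (0,9,in); (2,6,in); (2,7,in); (6,5,out); (7,1,out); (7,5,out); (9,2,out); (9,5,out); (17,5,on); (19,5,on); (20,5,on); (22,1,on); (24,5,on); (25,5,on)
final:
nodes: 0:P, 1:P, 2:P, 5:P, 6:t1, 7:t2, 9:t3, 17:tok, 19:tok, 20:tok, 22:tok, 24:tok, 25:tok
edges: (0,9,in); (2,6,in); (2,7,in); (6,5,out); (7,1,out); (7,5,out); (9,2,out); (9,5,out); (17,5,on); (19,5,on); (20,5,on); (22,1,on); (24,5,on); (25,5,on)


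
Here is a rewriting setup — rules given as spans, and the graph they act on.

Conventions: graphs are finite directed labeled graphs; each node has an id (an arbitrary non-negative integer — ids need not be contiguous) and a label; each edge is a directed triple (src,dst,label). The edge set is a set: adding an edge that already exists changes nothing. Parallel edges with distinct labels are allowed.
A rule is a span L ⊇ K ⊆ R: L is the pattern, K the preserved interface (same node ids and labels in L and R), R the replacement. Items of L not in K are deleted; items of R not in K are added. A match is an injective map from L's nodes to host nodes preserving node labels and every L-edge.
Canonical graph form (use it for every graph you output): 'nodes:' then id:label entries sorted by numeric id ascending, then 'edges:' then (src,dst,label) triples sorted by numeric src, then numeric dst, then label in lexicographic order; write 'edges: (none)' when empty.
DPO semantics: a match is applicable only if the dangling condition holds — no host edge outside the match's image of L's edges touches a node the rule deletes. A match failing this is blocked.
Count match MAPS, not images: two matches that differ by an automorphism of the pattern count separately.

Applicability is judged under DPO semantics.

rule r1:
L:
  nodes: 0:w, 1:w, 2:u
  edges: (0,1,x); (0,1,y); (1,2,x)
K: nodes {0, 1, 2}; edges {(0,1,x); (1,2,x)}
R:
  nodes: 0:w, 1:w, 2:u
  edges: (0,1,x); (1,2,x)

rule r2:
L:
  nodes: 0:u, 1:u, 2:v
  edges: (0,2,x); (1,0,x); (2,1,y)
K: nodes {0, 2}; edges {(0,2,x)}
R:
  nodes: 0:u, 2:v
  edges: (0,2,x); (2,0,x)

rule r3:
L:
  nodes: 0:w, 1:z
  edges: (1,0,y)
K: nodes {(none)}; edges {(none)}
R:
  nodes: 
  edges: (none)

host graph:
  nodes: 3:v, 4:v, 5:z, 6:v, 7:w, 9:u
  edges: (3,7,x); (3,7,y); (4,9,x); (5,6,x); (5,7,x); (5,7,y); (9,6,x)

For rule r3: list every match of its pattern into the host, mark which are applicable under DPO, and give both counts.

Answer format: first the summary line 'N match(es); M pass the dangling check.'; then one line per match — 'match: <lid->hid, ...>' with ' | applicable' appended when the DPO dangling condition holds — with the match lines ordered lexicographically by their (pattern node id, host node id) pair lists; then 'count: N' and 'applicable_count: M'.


1 match(es); 0 pass the dangling check.
match: 0->7, 1->5
count: 1
applicable_count: 0


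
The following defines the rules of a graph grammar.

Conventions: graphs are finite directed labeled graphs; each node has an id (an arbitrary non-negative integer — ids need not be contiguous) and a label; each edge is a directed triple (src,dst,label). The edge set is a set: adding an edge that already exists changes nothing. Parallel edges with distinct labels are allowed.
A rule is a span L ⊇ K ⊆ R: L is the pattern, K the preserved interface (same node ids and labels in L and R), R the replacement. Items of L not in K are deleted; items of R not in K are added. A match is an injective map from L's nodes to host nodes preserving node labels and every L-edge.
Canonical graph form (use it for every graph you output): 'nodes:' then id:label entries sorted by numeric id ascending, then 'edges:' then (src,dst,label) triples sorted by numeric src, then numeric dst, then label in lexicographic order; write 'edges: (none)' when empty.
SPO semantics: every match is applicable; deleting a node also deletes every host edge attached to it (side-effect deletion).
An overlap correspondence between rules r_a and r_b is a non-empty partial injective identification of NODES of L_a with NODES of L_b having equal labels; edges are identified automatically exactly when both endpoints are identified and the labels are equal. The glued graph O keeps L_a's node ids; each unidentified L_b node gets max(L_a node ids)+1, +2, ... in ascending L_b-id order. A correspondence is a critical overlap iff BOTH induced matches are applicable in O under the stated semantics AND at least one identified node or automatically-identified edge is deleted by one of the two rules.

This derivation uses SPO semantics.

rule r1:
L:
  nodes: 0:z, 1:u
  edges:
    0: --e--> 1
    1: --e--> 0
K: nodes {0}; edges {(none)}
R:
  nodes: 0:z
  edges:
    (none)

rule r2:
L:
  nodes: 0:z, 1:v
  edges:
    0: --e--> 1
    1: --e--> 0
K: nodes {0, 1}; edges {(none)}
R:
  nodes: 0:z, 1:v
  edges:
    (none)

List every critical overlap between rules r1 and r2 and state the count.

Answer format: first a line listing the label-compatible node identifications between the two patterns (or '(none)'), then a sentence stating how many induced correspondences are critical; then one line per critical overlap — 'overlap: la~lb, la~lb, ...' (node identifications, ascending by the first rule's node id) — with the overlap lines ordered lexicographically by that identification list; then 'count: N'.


label-compatible node identifications between L(r1) and L(r2): 0~0
0 of the induced correspondences are critical overlaps of r1 and r2.
count: 0


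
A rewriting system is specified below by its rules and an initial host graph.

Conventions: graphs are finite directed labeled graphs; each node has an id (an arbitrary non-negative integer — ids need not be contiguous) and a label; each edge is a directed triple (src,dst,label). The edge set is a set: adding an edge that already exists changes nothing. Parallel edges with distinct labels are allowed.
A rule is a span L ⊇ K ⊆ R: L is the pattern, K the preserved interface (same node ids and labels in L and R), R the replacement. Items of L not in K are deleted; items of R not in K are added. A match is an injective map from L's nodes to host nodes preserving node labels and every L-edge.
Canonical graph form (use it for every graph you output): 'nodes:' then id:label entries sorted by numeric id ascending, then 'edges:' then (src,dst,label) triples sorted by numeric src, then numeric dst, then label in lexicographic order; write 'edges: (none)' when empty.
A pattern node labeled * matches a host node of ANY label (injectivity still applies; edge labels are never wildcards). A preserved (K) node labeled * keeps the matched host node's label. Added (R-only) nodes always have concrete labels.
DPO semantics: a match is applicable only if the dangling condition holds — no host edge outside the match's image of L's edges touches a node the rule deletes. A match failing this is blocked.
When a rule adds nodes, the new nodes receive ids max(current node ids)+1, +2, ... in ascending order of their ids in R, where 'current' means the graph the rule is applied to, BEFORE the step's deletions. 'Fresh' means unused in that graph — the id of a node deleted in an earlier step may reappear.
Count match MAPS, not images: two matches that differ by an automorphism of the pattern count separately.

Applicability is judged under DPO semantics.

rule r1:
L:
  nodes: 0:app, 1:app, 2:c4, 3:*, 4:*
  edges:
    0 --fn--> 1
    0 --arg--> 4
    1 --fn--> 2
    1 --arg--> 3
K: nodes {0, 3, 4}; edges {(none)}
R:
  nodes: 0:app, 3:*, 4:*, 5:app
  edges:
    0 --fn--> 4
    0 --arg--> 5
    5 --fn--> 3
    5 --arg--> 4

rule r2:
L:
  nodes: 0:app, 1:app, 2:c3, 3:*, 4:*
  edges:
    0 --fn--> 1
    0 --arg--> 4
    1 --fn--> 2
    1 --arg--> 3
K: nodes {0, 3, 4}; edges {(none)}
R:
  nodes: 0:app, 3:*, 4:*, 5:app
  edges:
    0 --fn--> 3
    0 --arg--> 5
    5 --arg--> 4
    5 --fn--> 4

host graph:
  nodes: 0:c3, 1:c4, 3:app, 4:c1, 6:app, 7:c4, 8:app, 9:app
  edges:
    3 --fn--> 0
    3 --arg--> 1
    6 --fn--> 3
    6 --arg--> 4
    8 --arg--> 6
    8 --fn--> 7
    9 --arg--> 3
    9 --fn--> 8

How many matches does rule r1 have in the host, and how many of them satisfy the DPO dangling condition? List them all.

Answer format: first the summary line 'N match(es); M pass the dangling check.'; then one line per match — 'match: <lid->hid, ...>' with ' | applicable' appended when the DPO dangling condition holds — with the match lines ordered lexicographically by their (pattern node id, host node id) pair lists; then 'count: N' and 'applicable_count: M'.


1 match(es); 1 pass the dangling check.
match: 0->9, 1->8, 2->7, 3->6, 4->3 | applicable
count: 1
applicable_count: 1


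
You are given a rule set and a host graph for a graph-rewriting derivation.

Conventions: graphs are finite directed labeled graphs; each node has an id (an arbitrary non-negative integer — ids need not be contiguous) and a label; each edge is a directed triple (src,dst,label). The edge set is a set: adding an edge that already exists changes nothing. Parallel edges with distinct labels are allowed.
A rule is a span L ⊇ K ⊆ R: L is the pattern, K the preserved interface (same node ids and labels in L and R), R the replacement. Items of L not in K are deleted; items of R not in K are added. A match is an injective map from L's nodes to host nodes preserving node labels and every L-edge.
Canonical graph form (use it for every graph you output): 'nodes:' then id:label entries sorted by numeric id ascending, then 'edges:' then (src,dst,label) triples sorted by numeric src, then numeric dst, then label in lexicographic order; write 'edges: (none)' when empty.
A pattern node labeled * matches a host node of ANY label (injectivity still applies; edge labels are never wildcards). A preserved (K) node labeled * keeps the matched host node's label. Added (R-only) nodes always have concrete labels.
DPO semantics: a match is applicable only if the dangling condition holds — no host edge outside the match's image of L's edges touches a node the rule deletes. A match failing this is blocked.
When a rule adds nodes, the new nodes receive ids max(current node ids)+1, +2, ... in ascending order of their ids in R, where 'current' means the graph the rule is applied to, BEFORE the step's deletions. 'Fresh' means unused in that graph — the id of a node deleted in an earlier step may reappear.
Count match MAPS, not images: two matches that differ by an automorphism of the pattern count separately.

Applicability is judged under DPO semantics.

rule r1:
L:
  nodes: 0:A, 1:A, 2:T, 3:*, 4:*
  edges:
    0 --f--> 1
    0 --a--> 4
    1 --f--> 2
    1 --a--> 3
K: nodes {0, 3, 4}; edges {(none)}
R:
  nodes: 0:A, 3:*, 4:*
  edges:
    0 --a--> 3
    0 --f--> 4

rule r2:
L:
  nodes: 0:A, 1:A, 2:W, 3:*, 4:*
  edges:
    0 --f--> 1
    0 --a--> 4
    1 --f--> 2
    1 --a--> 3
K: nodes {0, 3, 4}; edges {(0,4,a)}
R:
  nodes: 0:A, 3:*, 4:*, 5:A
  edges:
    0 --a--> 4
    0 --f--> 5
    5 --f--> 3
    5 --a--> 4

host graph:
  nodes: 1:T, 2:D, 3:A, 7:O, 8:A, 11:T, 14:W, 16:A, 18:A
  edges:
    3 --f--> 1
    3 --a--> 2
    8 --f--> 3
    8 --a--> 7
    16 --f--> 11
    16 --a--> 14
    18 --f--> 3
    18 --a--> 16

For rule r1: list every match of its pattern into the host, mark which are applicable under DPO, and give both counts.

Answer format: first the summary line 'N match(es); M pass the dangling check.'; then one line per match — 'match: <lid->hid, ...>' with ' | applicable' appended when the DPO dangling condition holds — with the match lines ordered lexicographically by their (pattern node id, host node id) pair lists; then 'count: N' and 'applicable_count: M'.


2 match(es); 0 pass the dangling check.
match: 0->8, 1->3, 2->1, 3->2, 4->7
match: 0->18, 1->3, 2->1, 3->2, 4->16
count: 2
applicable_count: 0


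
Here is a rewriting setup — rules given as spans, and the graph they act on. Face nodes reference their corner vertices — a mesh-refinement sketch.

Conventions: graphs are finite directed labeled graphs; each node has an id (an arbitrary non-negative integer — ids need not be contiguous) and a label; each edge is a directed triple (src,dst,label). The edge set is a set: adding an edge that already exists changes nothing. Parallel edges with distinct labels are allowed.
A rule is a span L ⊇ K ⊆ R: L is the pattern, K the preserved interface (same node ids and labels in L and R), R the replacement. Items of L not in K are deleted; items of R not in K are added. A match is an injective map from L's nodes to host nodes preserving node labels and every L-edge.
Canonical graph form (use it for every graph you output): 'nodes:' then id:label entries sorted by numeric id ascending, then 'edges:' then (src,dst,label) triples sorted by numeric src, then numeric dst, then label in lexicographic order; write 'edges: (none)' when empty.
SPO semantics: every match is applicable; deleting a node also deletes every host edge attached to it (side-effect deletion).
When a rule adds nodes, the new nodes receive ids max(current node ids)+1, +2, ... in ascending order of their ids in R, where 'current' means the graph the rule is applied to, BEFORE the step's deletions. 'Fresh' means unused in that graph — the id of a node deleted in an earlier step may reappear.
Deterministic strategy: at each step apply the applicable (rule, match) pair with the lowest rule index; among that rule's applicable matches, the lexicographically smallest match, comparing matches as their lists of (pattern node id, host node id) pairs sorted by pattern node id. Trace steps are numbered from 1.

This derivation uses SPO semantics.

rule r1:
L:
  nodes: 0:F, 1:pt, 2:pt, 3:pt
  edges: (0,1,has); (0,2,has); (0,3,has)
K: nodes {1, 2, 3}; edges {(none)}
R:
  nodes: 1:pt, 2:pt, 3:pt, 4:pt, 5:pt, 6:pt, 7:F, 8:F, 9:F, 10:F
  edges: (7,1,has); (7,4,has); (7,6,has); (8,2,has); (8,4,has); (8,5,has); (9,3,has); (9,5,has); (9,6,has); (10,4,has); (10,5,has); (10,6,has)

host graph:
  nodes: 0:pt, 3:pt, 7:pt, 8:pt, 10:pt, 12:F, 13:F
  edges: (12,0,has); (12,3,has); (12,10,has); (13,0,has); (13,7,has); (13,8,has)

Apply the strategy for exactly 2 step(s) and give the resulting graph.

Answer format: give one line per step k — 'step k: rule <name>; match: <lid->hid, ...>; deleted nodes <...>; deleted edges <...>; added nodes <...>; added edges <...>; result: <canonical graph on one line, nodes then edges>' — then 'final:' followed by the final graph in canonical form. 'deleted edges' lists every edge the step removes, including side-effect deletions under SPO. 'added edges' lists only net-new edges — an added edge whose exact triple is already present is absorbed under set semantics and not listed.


step 1: rule r1; match: 0->12, 1->0, 2->3, 3->10; deleted nodes 12; deleted edges (12,0,has); (12,3,has); (12,10,has); added nodes 14, 15, 16, 17, 18, 19, 20; added edges (17,0,has); (17,14,has); (17,16,has); (18,3,has); (18,14,has); (18,15,has); (19,10,has); (19,15,has); (19,16,has); (20,14,has); (20,15,has); (20,16,has); result: nodes: 0:pt, 3:pt, 7:pt, 8:pt, 10:pt, 13:F, 14:pt, 15:pt, 16:pt, 17:F, 18:F, 19:F, 20:F edges: (13,0,has); (13,7,has); (13,8,has); (17,0,has); (17,14,has); (17,16,has); (18,3,has); (18,14,has); (18,15,has); (19,10,has); (19,15,has); (19,16,has); (20,14,has); (20,15,has); (20,16,has)
step 2: rule r1; match: 0->13, 1->0, 2->7, 3->8; deleted nodes 13; deleted edges (13,0,has); (13,7,has); (13,8,has); added nodes 21, 22, 23, 24, 25, 26, 27; added edges (24,0,has); (24,21,has); (24,23,has); (25,7,has); (25,21,has); (25,22,has); (26,8,has); (26,22,has); (26,23,has); (27,21,has); (27,22,has); (27,23,has); result: nodes: 0:pt, 3:pt, 7:pt, 8:pt, 10:pt, 14:pt, 15:pt, 16:pt, 17:F, 18:F, 19:F, 20:F, 21:pt, 22:pt, 23:pt, 24:F, 25:F, 26:F, 27:F edges: (17,0,has); (17,14,has); (17,16,has); (18,3,has); (18,14,has); (18,15,has); (19,10,has); (19,15,has); (19,16,has); (20,14,has); (20,15,has); (20,16,has); (24,0,has); (24,21,has); (24,23,has); (25,7,has); (25,21,has); (25,22,has); (26,8,has); (26,22,has); (26,23,has); (27,21,has); (27,22,has); (27,23,has)
final:
nodes: 0:pt, 3:pt, 7:pt, 8:pt, 10:pt, 14:pt, 15:pt, 16:pt, 17:F, 18:F, 19:F, 20:F, 21:pt, 22:pt, 23:pt, 24:F, 25:F, 26:F, 27:F
edges: (17,0,has); (17,14,has); (17,16,has); (18,3,has); (18,14,has); (18,15,has); (19,10,has); (19,15,has); (19,16,has); (20,14,has); (20,15,has); (20,16,has); (24,0,has); (24,21,has); (24,23,has); (25,7,has); (25,21,has); (25,22,has); (26,8,has); (26,22,has); (26,23,has); (27,21,has); (27,22,has); (27,23,has)


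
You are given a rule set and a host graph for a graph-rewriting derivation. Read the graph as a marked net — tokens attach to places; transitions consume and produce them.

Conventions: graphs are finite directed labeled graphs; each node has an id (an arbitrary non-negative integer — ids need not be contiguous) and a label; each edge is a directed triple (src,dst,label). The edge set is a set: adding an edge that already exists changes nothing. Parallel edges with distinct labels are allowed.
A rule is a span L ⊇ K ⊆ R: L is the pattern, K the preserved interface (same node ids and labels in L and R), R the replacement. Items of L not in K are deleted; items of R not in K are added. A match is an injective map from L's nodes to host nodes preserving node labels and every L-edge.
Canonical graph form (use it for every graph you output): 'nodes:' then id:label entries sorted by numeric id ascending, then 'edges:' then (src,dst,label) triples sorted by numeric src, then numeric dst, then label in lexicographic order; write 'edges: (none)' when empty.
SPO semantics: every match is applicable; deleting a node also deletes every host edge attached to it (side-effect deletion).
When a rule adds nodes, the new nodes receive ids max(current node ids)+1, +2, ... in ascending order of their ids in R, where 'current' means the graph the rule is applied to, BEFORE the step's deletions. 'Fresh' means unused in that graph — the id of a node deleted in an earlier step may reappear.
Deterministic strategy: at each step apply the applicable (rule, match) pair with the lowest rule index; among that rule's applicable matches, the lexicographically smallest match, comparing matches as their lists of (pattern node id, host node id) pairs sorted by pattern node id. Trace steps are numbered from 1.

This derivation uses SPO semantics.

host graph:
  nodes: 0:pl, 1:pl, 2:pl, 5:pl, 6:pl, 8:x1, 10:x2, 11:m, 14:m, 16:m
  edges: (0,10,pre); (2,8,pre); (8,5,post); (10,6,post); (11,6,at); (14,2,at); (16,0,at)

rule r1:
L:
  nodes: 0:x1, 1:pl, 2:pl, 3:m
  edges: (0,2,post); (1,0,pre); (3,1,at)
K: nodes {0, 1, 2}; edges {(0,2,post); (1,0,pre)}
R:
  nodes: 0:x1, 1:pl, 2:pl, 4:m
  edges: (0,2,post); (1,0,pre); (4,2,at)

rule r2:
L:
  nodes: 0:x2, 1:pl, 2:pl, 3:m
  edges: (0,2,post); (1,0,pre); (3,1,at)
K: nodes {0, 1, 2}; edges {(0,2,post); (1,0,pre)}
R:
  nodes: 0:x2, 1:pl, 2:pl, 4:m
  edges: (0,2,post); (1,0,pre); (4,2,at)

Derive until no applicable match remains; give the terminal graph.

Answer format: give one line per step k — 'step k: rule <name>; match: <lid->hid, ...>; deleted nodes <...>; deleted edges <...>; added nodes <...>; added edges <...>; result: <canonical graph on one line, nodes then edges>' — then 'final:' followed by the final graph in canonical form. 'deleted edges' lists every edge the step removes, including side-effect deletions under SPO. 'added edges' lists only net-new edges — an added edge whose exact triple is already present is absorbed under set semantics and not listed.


step 1: rule r1; match: 0->8, 1->2, 2->5, 3->14; deleted nodes 14; deleted edges (14,2,at); added nodes 17; added edges (17,5,at); result: nodes: 0:pl, 1:pl, 2:pl, 5:pl, 6:pl, 8:x1, 10:x2, 11:m, 16:m, 17:m edges: (0,10,pre); (2,8,pre); (8,5,post); (10,6,post); (11,6,at); (16,0,at); (17,5,at)
step 2: rule r2; match: 0->10, 1->0, 2->6, 3->16; deleted nodes 16; deleted edges (16,0,at); added nodes 18; added edges (18,6,at); result: nodes: 0:pl, 1:pl, 2:pl, 5:pl, 6:pl, 8:x1, 10:x2, 11:m, 17:m, 18:m edges: (0,10,pre); (2,8,pre); (8,5,post); (10,6,post); (11,6,at); (17,5,at); (18,6,at)
final:
nodes: 0:pl, 1:pl, 2:pl, 5:pl, 6:pl, 8:x1, 10:x2, 11:m, 17:m, 18:m
edges: (0,10,pre); (2,8,pre); (8,5,post); (10,6,post); (11,6,at); (17,5,at); (18,6,at)
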